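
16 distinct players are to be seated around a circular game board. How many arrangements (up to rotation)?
Circular: fix one position, arrange the rest. (16-1)! = 1307674368000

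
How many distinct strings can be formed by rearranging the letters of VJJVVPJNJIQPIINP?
16! / (1! × 2! × 3! × 4! × 3! × 3!) = 2018016000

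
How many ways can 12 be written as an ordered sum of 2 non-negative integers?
C(12+2-1, 2-1) = C(13, 1) = 13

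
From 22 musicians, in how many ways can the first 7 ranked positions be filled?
P(22,7) = 22!/(22-7)! = 859541760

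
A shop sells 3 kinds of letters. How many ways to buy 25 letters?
C(25+3-1, 3-1) = C(27, 2) = 351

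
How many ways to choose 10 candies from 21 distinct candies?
C(21,10) = 21!/(10!×11!) = 352716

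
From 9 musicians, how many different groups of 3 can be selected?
C(9,3) = 9!/(3!×6!) = 84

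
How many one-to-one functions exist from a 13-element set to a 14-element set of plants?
P(14,13) = 14!/(14-13)! = 87178291200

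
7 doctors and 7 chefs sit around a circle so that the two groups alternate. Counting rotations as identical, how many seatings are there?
Fix one of the doctors: (7-1)! ways for the remaining doctors, × 7! ways for the chefs = 720 × 5040 = 3628800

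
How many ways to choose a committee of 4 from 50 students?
C(50,4) = 50!/(4!×46!) = 230300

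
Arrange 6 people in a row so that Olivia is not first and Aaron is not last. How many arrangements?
By inclusion-exclusion: 6! - 2×(6-1)! + (6-2)! = 720 - 240 + 24 = 504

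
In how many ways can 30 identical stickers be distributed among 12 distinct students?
C(30+12-1, 12-1) = C(41, 11) = 3159461968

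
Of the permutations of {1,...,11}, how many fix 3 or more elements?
Exactly j fixed points: C(11,j)·!(11-j); sum over j ≥ 3 (derangement numbers via !m = (m-1)·(!(m-1) + !(m-2)): !0..!8 = 1, 0, 1, 2, 9, 44, 265, 1854, 14833). Σ_{j=3}^{11} C(11,j)·!(11-j) = C(11,3)·!8 + C(11,4)·!7 + C(11,5)·!6 + C(11,6)·!5 + C(11,7)·!4 + C(11,8)·!3 + C(11,9)·!2 + C(11,10)·!1 + C(11,11)·!0 = 165·14833 + 330·1854 + 462·265 + 462·44 + 330·9 + 165·2 + 55·1 + 11·0 + 1·1 = 3205379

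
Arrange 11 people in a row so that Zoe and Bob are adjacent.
Treat as block: (11-1)! × 2! = 3628800 × 2 = 7257600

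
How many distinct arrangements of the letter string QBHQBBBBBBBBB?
13! / (10! × 1! × 2!) = 858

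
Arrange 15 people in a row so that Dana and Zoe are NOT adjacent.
Total - adjacent = 15! - (15-1)!×2 = 1307674368000 - 174356582400 = 1133317785600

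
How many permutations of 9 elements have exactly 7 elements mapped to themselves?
Choose the 7 fixed points C(9,7) = 36, derange the rest: !2 = Σ_{j=0}^{2} (-1)^j·2!/j! = 2 - 2 + 1 = 1. Product = 36 × 1 = 36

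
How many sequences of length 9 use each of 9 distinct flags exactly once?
9! = 362880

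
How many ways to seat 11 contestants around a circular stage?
Circular: fix one position, arrange the rest. (11-1)! = 3628800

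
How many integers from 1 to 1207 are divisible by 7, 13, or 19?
⌊1207/7⌋+⌊1207/13⌋+⌊1207/19⌋ - ⌊1207/91⌋-⌊1207/133⌋-⌊1207/247⌋ + ⌊1207/1729⌋ = 172+92+63 - 13-9-4 + 0 = 301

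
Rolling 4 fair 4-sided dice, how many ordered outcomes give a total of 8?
Coefficient of x^8 in (x + x² + ... + x^4)^4. By inclusion-exclusion on dice exceeding 4: Σ_j (-1)^j C(4,j)·C(8-1-4j, 3) = C(4,0)·C(7,3) - C(4,1)·C(3,3) = 1·35 - 4·1 = 31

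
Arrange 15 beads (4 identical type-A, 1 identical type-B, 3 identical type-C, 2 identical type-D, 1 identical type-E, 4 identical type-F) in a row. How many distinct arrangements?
15! / (4! × 1! × 3! × 2! × 1! × 4!) = 189189000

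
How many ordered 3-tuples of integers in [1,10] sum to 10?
Coefficient of x^10 in (x + x² + ... + x^10)^3. By inclusion-exclusion on dice exceeding 10: Σ_j (-1)^j C(3,j)·C(10-1-10j, 2) = C(3,0)·C(9,2) = 1·36 = 36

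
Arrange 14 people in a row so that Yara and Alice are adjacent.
Treat as block: (14-1)! × 2! = 6227020800 × 2 = 12454041600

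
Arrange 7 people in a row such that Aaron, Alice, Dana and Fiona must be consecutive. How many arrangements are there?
Treat the 4 as one block: (7-4+1)! × 4! = 24 × 24 = 576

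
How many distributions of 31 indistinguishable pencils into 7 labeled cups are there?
C(31+7-1, 7-1) = C(37, 6) = 2324784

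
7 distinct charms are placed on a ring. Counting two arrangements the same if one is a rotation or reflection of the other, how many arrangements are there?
(7-1)!/2 = 720/2 = 360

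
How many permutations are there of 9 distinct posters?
9! = 362880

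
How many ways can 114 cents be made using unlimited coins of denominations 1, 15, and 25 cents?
Coefficient of x^114 in 1/(1-x^1) · 1/(1-x^15) · 1/(1-x^25). Case on j = number of 25-cent coins (j = 0..4); remainder r = 114 - 25j is made from {1,15} in ⌊r/15⌋+1 ways. r = 114, 89, 64, 39, 14 → 8 + 6 + 5 + 3 + 1 = 23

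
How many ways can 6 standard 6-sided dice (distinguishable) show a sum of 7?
Coefficient of x^7 in (x + x² + ... + x^6)^6. By inclusion-exclusion on dice exceeding 6: Σ_j (-1)^j C(6,j)·C(7-1-6j, 5) = C(6,0)·C(6,5) = 1·6 = 6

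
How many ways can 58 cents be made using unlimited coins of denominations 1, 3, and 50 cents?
Coefficient of x^58 in 1/(1-x^1) · 1/(1-x^3) · 1/(1-x^50). Case on j = number of 50-cent coins (j = 0..1); remainder r = 58 - 50j is made from {1,3} in ⌊r/3⌋+1 ways. r = 58, 8 → 20 + 3 = 23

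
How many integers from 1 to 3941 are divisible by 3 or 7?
⌊3941/3⌋ + ⌊3941/7⌋ - ⌊3941/21⌋ = 1313 + 563 - 187 = 1689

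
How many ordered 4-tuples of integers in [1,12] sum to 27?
Coefficient of x^27 in (x + x² + ... + x^12)^4. By inclusion-exclusion on dice exceeding 12: Σ_j (-1)^j C(4,j)·C(27-1-12j, 3) = C(4,0)·C(26,3) - C(4,1)·C(14,3) = 1·2600 - 4·364 = 1144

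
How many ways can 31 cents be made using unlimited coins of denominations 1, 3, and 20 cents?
Coefficient of x^31 in 1/(1-x^1) · 1/(1-x^3) · 1/(1-x^20). Case on j = number of 20-cent coins (j = 0..1); remainder r = 31 - 20j is made from {1,3} in ⌊r/3⌋+1 ways. r = 31, 11 → 11 + 4 = 15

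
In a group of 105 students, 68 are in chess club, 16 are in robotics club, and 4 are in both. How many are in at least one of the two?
|A∪B| = |A| + |B| - |A∩B| = 68 + 16 - 4 = 80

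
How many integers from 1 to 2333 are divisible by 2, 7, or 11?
⌊2333/2⌋+⌊2333/7⌋+⌊2333/11⌋ - ⌊2333/14⌋-⌊2333/22⌋-⌊2333/77⌋ + ⌊2333/154⌋ = 1166+333+212 - 166-106-30 + 15 = 1424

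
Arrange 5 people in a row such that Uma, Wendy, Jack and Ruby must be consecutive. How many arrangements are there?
Treat the 4 as one block: (5-4+1)! × 4! = 2 × 24 = 48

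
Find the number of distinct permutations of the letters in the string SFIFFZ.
6! / (1! × 3! × 1! × 1!) = 120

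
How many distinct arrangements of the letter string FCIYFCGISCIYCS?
14! / (4! × 1! × 2! × 2! × 3! × 2!) = 75675600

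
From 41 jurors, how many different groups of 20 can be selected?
C(41,20) = 41!/(20!×21!) = 269128937220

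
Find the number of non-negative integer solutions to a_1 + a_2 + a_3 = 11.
C(11+3-1, 3-1) = C(13, 2) = 78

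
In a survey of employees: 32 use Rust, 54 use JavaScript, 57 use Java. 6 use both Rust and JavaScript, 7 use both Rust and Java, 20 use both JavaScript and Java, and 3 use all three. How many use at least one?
|A∪B∪C| = 32+54+57-6-7-20+3 = 113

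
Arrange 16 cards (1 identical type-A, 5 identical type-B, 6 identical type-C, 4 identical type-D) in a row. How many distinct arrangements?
16! / (1! × 5! × 6! × 4!) = 10090080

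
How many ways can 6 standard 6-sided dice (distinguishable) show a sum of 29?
Coefficient of x^29 in (x + x² + ... + x^6)^6. By inclusion-exclusion on dice exceeding 6: Σ_j (-1)^j C(6,j)·C(29-1-6j, 5) = C(6,0)·C(28,5) - C(6,1)·C(22,5) + C(6,2)·C(16,5) - C(6,3)·C(10,5) = 1·98280 - 6·26334 + 15·4368 - 20·252 = 756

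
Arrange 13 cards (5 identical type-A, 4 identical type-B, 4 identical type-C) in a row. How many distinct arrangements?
13! / (5! × 4! × 4!) = 90090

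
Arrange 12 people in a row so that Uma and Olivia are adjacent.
Treat as block: (12-1)! × 2! = 39916800 × 2 = 79833600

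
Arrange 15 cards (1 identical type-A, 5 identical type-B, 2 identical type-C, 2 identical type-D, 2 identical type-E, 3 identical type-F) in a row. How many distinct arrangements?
15! / (1! × 5! × 2! × 2! × 2! × 3!) = 227026800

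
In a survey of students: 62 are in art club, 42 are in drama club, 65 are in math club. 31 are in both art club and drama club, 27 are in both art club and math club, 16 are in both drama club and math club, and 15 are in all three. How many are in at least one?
|A∪B∪C| = 62+42+65-31-27-16+15 = 110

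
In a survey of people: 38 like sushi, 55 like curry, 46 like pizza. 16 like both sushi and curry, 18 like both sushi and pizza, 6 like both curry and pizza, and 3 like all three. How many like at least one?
|A∪B∪C| = 38+55+46-16-18-6+3 = 102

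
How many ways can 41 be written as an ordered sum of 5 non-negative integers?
C(41+5-1, 5-1) = C(45, 4) = 148995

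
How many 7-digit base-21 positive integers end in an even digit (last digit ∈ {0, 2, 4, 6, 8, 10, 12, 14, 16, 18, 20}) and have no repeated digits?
Last∈{0,2,4,6,8,10,12,14,16,18,20}. Last=0: 27907200. Last nonzero: 10×19×P(19,5) = 265118400. Total = 293025600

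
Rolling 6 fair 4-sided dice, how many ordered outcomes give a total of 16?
Coefficient of x^16 in (x + x² + ... + x^4)^6. By inclusion-exclusion on dice exceeding 4: Σ_j (-1)^j C(6,j)·C(16-1-4j, 5) = C(6,0)·C(15,5) - C(6,1)·C(11,5) + C(6,2)·C(7,5) = 1·3003 - 6·462 + 15·21 = 546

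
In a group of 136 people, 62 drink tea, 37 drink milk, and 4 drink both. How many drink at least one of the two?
|A∪B| = |A| + |B| - |A∩B| = 62 + 37 - 4 = 95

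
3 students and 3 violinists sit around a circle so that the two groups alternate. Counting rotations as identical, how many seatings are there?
Fix one of the students: (3-1)! ways for the remaining students, × 3! ways for the violinists = 2 × 6 = 12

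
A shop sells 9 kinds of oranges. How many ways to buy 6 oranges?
C(6+9-1, 9-1) = C(14, 8) = 3003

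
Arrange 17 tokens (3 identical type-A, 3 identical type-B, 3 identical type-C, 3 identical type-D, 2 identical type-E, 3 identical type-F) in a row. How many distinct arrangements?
17! / (3! × 3! × 3! × 3! × 2! × 3!) = 22870848000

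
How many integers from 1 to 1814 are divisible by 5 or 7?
⌊1814/5⌋ + ⌊1814/7⌋ - ⌊1814/35⌋ = 362 + 259 - 51 = 570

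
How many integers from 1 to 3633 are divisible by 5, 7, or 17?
⌊3633/5⌋+⌊3633/7⌋+⌊3633/17⌋ - ⌊3633/35⌋-⌊3633/85⌋-⌊3633/119⌋ + ⌊3633/595⌋ = 726+519+213 - 103-42-30 + 6 = 1289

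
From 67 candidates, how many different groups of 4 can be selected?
C(67,4) = 67!/(4!×63!) = 766480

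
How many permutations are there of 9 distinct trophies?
9! = 362880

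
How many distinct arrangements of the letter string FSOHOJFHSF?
10! / (1! × 3! × 2! × 2! × 2!) = 75600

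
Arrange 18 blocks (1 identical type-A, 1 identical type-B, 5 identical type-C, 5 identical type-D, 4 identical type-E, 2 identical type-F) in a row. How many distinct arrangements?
18! / (1! × 1! × 5! × 5! × 4! × 2!) = 9262693440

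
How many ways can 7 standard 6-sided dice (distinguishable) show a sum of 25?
Coefficient of x^25 in (x + x² + ... + x^6)^7. By inclusion-exclusion on dice exceeding 6: Σ_j (-1)^j C(7,j)·C(25-1-6j, 6) = C(7,0)·C(24,6) - C(7,1)·C(18,6) + C(7,2)·C(12,6) - C(7,3)·C(6,6) = 1·134596 - 7·18564 + 21·924 - 35·1 = 24017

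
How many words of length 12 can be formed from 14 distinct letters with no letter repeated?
P(14,12) = 14!/(14-12)! = 43589145600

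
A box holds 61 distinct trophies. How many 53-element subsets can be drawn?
C(61,53) = 61!/(53!×8!) = 2944827765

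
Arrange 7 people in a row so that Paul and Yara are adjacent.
Treat as block: (7-1)! × 2! = 720 × 2 = 1440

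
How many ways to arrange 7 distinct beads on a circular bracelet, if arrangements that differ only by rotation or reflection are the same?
(7-1)!/2 = 720/2 = 360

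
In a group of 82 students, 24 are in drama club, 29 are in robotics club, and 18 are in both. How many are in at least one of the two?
|A∪B| = |A| + |B| - |A∩B| = 24 + 29 - 18 = 35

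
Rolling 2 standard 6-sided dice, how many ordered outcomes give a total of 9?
Coefficient of x^9 in (x + x² + ... + x^6)^2. By inclusion-exclusion on dice exceeding 6: Σ_j (-1)^j C(2,j)·C(9-1-6j, 1) = C(2,0)·C(8,1) - C(2,1)·C(2,1) = 1·8 - 2·2 = 4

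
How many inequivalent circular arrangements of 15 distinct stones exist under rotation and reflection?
(15-1)!/2 = 87178291200/2 = 43589145600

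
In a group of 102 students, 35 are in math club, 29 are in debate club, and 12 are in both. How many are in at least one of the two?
|A∪B| = |A| + |B| - |A∩B| = 35 + 29 - 12 = 52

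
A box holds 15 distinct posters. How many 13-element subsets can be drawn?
C(15,13) = 15!/(13!×2!) = 105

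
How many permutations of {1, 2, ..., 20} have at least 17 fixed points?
Exactly j fixed points: C(20,j)·!(20-j); sum over j ≥ 17 (derangement numbers via !m = (m-1)·(!(m-1) + !(m-2)): !0..!3 = 1, 0, 1, 2). Σ_{j=17}^{20} C(20,j)·!(20-j) = C(20,17)·!3 + C(20,18)·!2 + C(20,19)·!1 + C(20,20)·!0 = 1140·2 + 190·1 + 20·0 + 1·1 = 2471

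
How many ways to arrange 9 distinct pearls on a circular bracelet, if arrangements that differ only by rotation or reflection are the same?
(9-1)!/2 = 40320/2 = 20160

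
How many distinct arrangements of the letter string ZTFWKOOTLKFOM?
13! / (2! × 1! × 2! × 2! × 1! × 1! × 3! × 1!) = 129729600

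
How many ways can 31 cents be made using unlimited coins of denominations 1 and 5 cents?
Coefficient of x^31 in 1/(1-x^1) · 1/(1-x^5). Use j coins of 5 for j = 0..⌊31/5⌋ = 6, the rest in 1s: 6 + 1 = 7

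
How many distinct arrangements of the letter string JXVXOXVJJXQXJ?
13! / (2! × 4! × 1! × 1! × 5!) = 1081080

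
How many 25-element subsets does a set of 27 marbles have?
C(27,25) = 27!/(25!×2!) = 351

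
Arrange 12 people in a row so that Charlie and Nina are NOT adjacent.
Total - adjacent = 12! - (12-1)!×2 = 479001600 - 79833600 = 399168000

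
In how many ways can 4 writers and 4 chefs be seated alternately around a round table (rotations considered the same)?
Fix one of the writers: (4-1)! ways for the remaining writers, × 4! ways for the chefs = 6 × 24 = 144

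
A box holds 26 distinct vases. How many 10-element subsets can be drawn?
C(26,10) = 26!/(10!×16!) = 5311735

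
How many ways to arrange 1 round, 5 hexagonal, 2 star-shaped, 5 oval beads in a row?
13! / (1! × 5! × 2! × 5!) = 216216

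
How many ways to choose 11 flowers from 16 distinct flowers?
C(16,11) = 16!/(11!×5!) = 4368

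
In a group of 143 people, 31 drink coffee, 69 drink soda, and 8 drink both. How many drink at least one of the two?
|A∪B| = |A| + |B| - |A∩B| = 31 + 69 - 8 = 92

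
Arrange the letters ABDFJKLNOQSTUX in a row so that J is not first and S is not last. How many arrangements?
By inclusion-exclusion: 14! - 2×(14-1)! + (14-2)! = 87178291200 - 12454041600 + 479001600 = 75203251200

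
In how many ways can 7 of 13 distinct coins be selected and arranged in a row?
P(13,7) = 13!/(13-7)! = 8648640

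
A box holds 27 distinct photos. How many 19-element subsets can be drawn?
C(27,19) = 27!/(19!×8!) = 2220075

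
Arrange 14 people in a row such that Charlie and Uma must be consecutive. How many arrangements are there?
Treat the 2 as one block: (14-2+1)! × 2! = 6227020800 × 2 = 12454041600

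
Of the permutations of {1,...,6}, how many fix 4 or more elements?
Exactly j fixed points: C(6,j)·!(6-j); sum over j ≥ 4 (derangement numbers via !m = (m-1)·(!(m-1) + !(m-2)): !0..!2 = 1, 0, 1). Σ_{j=4}^{6} C(6,j)·!(6-j) = C(6,4)·!2 + C(6,5)·!1 + C(6,6)·!0 = 15·1 + 6·0 + 1·1 = 16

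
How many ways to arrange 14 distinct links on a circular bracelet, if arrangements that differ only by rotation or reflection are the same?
(14-1)!/2 = 6227020800/2 = 3113510400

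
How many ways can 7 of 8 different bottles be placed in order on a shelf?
P(8,7) = 8!/(8-7)! = 40320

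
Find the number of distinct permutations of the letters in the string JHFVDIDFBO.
10! / (1! × 1! × 2! × 2! × 1! × 1! × 1! × 1!) = 907200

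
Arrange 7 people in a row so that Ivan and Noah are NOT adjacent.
Total - adjacent = 7! - (7-1)!×2 = 5040 - 1440 = 3600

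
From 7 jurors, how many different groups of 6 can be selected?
C(7,6) = 7!/(6!×1!) = 7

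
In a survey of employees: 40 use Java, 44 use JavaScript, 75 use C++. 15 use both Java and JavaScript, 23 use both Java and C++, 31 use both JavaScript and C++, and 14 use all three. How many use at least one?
|A∪B∪C| = 40+44+75-15-23-31+14 = 104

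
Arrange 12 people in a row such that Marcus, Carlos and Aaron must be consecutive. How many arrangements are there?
Treat the 3 as one block: (12-3+1)! × 3! = 3628800 × 6 = 21772800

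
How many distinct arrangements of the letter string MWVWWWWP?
8! / (1! × 5! × 1! × 1!) = 336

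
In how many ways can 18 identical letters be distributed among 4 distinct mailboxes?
C(18+4-1, 4-1) = C(21, 3) = 1330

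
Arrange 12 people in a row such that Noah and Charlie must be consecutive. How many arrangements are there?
Treat the 2 as one block: (12-2+1)! × 2! = 39916800 × 2 = 79833600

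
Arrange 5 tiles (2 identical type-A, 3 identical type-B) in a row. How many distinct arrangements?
5! / (2! × 3!) = 10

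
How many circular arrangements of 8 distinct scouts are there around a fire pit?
Circular: fix one position, arrange the rest. (8-1)! = 5040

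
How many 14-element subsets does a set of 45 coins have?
C(45,14) = 45!/(14!×31!) = 166871334960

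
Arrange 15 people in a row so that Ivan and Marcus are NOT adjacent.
Total - adjacent = 15! - (15-1)!×2 = 1307674368000 - 174356582400 = 1133317785600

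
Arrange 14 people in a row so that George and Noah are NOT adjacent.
Total - adjacent = 14! - (14-1)!×2 = 87178291200 - 12454041600 = 74724249600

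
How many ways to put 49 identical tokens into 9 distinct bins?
C(49+9-1, 9-1) = C(57, 8) = 1652411475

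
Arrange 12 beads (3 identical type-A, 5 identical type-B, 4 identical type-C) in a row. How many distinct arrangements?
12! / (3! × 5! × 4!) = 27720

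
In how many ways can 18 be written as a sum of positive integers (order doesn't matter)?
Pentagonal recurrence p(n) = p(n-1) + p(n-2) - p(n-5) - p(n-7) + p(n-12) + p(n-15) - ... gives p(0..17) = 1, 1, 2, 3, 5, 7, 11, 15, 22, 30, 42, 56, 77, 101, 135, 176, 231, 297. p(18) = p(17) + p(16) - p(13) - p(11) + p(6) + p(3) = 297 + 231 - 101 - 56 + 11 + 3 = 385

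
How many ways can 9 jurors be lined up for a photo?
9! = 362880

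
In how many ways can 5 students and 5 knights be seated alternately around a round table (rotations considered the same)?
Fix one of the students: (5-1)! ways for the remaining students, × 5! ways for the knights = 24 × 120 = 2880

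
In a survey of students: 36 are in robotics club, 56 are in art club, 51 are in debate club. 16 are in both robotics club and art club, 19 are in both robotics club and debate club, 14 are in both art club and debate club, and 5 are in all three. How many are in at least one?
|A∪B∪C| = 36+56+51-16-19-14+5 = 99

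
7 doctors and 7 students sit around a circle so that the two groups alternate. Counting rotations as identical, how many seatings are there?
Fix one of the doctors: (7-1)! ways for the remaining doctors, × 7! ways for the students = 720 × 5040 = 3628800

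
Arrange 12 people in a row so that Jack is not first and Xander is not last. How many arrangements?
By inclusion-exclusion: 12! - 2×(12-1)! + (12-2)! = 479001600 - 79833600 + 3628800 = 402796800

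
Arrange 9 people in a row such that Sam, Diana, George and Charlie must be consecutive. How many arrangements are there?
Treat the 4 as one block: (9-4+1)! × 4! = 720 × 24 = 17280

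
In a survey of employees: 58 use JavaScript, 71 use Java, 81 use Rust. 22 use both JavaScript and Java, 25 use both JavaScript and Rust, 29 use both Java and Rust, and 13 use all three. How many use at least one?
|A∪B∪C| = 58+71+81-22-25-29+13 = 147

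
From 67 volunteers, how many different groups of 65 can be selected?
C(67,65) = 67!/(65!×2!) = 2211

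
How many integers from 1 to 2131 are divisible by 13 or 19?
⌊2131/13⌋ + ⌊2131/19⌋ - ⌊2131/247⌋ = 163 + 112 - 8 = 267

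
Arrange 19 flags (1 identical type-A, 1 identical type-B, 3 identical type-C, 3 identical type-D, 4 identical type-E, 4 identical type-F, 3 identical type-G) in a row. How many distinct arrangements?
19! / (1! × 1! × 3! × 3! × 4! × 4! × 3!) = 977728752000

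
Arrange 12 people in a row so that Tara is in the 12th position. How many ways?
Fix one position: (12-1)! = 39916800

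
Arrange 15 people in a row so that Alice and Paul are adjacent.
Treat as block: (15-1)! × 2! = 87178291200 × 2 = 174356582400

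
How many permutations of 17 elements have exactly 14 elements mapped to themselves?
Choose the 14 fixed points C(17,14) = 680, derange the rest: !3 = Σ_{j=0}^{3} (-1)^j·3!/j! = 6 - 6 + 3 - 1 = 2. Product = 680 × 2 = 1360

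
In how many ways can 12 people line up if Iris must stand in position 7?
Fix one position: (12-1)! = 39916800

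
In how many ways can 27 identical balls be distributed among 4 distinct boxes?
C(27+4-1, 4-1) = C(30, 3) = 4060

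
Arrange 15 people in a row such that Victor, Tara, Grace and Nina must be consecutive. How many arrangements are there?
Treat the 4 as one block: (15-4+1)! × 4! = 479001600 × 24 = 11496038400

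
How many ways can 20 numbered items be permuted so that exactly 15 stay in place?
Choose the 15 fixed points C(20,15) = 15504, derange the rest: !5 = Σ_{j=0}^{5} (-1)^j·5!/j! = 120 - 120 + 60 - 20 + 5 - 1 = 44. Product = 15504 × 44 = 682176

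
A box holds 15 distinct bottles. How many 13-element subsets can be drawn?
C(15,13) = 15!/(13!×2!) = 105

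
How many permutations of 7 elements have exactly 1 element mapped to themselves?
Choose the 1 fixed point C(7,1) = 7, derange the rest: !6 = Σ_{j=0}^{6} (-1)^j·6!/j! = 720 - 720 + 360 - 120 + 30 - 6 + 1 = 265. Product = 7 × 265 = 1855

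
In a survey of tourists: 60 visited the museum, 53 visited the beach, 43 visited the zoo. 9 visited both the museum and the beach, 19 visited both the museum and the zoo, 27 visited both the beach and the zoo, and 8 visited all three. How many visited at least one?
|A∪B∪C| = 60+53+43-9-19-27+8 = 109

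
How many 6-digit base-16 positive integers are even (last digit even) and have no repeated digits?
Last∈{0,2,4,6,8,10,12,14}. Last=0: 360360. Last nonzero: 7×14×P(14,4) = 2354352. Total = 2714712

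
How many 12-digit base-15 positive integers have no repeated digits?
First digit: 14 choices (nonzero). Then descending: 14 × 14 × 13 × 12 × 11 × 10 × 9 × 8 × 7 × 6 × 5 × 4 = 203416012800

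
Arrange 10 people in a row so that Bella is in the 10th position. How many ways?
Fix one position: (10-1)! = 362880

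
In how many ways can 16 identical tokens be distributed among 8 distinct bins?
C(16+8-1, 8-1) = C(23, 7) = 245157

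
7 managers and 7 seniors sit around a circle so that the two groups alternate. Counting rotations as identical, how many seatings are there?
Fix one of the managers: (7-1)! ways for the remaining managers, × 7! ways for the seniors = 720 × 5040 = 3628800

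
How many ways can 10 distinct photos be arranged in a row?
10! = 3628800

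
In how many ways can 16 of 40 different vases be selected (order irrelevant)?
C(40,16) = 40!/(16!×24!) = 62852101650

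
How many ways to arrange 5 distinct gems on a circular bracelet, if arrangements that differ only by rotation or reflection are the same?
(5-1)!/2 = 24/2 = 12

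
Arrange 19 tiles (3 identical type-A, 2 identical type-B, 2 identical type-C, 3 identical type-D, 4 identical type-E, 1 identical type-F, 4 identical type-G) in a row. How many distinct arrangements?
19! / (3! × 2! × 2! × 3! × 4! × 1! × 4!) = 1466593128000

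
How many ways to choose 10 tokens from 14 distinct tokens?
C(14,10) = 14!/(10!×4!) = 1001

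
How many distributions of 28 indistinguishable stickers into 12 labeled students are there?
C(28+12-1, 12-1) = C(39, 11) = 1676056044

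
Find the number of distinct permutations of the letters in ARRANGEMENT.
11! / (2! × 2! × 2! × 1! × 2! × 1! × 1!) = 2494800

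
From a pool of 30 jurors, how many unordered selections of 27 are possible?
C(30,27) = 30!/(27!×3!) = 4060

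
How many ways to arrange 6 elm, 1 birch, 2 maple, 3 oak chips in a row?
12! / (6! × 1! × 2! × 3!) = 55440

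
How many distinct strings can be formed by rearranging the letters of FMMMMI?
6! / (4! × 1! × 1!) = 30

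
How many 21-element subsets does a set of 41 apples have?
C(41,21) = 41!/(21!×20!) = 269128937220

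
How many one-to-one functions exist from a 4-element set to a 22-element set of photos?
P(22,4) = 22!/(22-4)! = 175560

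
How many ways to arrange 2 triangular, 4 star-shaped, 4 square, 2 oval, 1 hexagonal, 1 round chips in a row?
14! / (2! × 4! × 4! × 2! × 1! × 1!) = 37837800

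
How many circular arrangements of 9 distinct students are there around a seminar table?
Circular: fix one position, arrange the rest. (9-1)! = 40320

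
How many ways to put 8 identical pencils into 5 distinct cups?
C(8+5-1, 5-1) = C(12, 4) = 495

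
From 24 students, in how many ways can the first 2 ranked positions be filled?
P(24,2) = 24!/(24-2)! = 552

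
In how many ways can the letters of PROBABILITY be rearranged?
11! / (1! × 1! × 1! × 2! × 1! × 2! × 1! × 1! × 1!) = 9979200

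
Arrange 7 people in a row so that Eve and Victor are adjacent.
Treat as block: (7-1)! × 2! = 720 × 2 = 1440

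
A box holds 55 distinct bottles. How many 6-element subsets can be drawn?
C(55,6) = 55!/(6!×49!) = 28989675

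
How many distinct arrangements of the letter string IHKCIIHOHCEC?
12! / (1! × 3! × 3! × 1! × 3! × 1!) = 2217600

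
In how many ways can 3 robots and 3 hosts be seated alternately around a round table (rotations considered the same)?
Fix one of the robots: (3-1)! ways for the remaining robots, × 3! ways for the hosts = 2 × 6 = 12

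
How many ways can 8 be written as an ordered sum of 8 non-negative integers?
C(8+8-1, 8-1) = C(15, 7) = 6435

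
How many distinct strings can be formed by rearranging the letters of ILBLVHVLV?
9! / (1! × 1! × 3! × 3! × 1!) = 10080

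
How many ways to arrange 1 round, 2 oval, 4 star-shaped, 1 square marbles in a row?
8! / (1! × 2! × 4! × 1!) = 840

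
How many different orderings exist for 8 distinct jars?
8! = 40320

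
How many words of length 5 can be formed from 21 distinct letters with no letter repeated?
P(21,5) = 21!/(21-5)! = 2441880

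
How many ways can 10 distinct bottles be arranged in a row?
10! = 3628800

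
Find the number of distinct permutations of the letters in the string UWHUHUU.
7! / (2! × 1! × 4!) = 105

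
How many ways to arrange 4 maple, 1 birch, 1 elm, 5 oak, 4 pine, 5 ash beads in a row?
20! / (4! × 1! × 1! × 5! × 4! × 5!) = 293318625600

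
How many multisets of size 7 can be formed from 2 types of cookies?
C(7+2-1, 2-1) = C(8, 1) = 8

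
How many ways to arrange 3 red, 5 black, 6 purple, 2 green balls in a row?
16! / (3! × 5! × 6! × 2!) = 20180160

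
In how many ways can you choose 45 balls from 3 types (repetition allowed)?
C(45+3-1, 3-1) = C(47, 2) = 1081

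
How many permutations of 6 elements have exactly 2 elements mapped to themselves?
Choose the 2 fixed points C(6,2) = 15, derange the rest: !4 = Σ_{j=0}^{4} (-1)^j·4!/j! = 24 - 24 + 12 - 4 + 1 = 9. Product = 15 × 9 = 135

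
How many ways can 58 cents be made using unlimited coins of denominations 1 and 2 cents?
Coefficient of x^58 in 1/(1-x^1) · 1/(1-x^2). Use j coins of 2 for j = 0..⌊58/2⌋ = 29, the rest in 1s: 29 + 1 = 30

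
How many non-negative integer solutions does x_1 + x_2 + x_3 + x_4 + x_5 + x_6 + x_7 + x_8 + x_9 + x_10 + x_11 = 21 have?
C(21+11-1, 11-1) = C(31, 10) = 44352165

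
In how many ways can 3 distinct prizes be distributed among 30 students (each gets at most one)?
P(30,3) = 30!/(30-3)! = 24360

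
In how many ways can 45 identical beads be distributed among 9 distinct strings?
C(45+9-1, 9-1) = C(53, 8) = 886322710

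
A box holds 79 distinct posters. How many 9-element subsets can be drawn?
C(79,9) = 79!/(9!×70!) = 205811513765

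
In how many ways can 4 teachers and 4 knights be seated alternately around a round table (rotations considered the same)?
Fix one of the teachers: (4-1)! ways for the remaining teachers, × 4! ways for the knights = 6 × 24 = 144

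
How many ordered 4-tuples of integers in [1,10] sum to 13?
Coefficient of x^13 in (x + x² + ... + x^10)^4. By inclusion-exclusion on dice exceeding 10: Σ_j (-1)^j C(4,j)·C(13-1-10j, 3) = C(4,0)·C(12,3) = 1·220 = 220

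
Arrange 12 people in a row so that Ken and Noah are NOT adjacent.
Total - adjacent = 12! - (12-1)!×2 = 479001600 - 79833600 = 399168000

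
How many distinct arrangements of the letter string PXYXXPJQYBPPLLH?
15! / (1! × 1! × 1! × 3! × 1! × 4! × 2! × 2!) = 2270268000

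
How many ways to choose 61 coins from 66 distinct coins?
C(66,61) = 66!/(61!×5!) = 8936928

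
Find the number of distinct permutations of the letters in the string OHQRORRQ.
8! / (3! × 2! × 2! × 1!) = 1680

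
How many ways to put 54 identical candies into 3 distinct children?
C(54+3-1, 3-1) = C(56, 2) = 1540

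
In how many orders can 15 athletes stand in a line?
15! = 1307674368000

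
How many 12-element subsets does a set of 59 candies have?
C(59,12) = 59!/(12!×47!) = 1119487075980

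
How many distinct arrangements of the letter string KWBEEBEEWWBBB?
13! / (1! × 4! × 5! × 3!) = 360360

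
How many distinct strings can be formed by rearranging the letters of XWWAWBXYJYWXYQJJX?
17! / (1! × 1! × 3! × 4! × 4! × 3! × 1!) = 17153136000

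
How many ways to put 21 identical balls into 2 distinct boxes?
C(21+2-1, 2-1) = C(22, 1) = 22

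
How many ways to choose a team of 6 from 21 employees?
C(21,6) = 21!/(6!×15!) = 54264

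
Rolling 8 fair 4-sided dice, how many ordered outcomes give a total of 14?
Coefficient of x^14 in (x + x² + ... + x^4)^8. By inclusion-exclusion on dice exceeding 4: Σ_j (-1)^j C(8,j)·C(14-1-4j, 7) = C(8,0)·C(13,7) - C(8,1)·C(9,7) = 1·1716 - 8·36 = 1428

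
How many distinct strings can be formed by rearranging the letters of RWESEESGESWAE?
13! / (2! × 1! × 1! × 5! × 3! × 1!) = 4324320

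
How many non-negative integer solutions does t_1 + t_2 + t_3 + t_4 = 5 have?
C(5+4-1, 4-1) = C(8, 3) = 56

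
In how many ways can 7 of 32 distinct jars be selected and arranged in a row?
P(32,7) = 32!/(32-7)! = 16963914240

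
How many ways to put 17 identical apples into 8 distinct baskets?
C(17+8-1, 8-1) = C(24, 7) = 346104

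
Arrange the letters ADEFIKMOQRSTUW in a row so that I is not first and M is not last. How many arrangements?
By inclusion-exclusion: 14! - 2×(14-1)! + (14-2)! = 87178291200 - 12454041600 + 479001600 = 75203251200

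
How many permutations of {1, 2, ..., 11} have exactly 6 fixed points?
Choose the 6 fixed points C(11,6) = 462, derange the rest: !5 = Σ_{j=0}^{5} (-1)^j·5!/j! = 120 - 120 + 60 - 20 + 5 - 1 = 44. Product = 462 × 44 = 20328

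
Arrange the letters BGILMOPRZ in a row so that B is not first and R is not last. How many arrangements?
By inclusion-exclusion: 9! - 2×(9-1)! + (9-2)! = 362880 - 80640 + 5040 = 287280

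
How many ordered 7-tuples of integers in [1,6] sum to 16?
Coefficient of x^16 in (x + x² + ... + x^6)^7. By inclusion-exclusion on dice exceeding 6: Σ_j (-1)^j C(7,j)·C(16-1-6j, 6) = C(7,0)·C(15,6) - C(7,1)·C(9,6) = 1·5005 - 7·84 = 4417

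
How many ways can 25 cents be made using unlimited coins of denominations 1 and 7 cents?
Coefficient of x^25 in 1/(1-x^1) · 1/(1-x^7). Use j coins of 7 for j = 0..⌊25/7⌋ = 3, the rest in 1s: 3 + 1 = 4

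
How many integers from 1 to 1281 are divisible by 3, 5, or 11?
⌊1281/3⌋+⌊1281/5⌋+⌊1281/11⌋ - ⌊1281/15⌋-⌊1281/33⌋-⌊1281/55⌋ + ⌊1281/165⌋ = 427+256+116 - 85-38-23 + 7 = 660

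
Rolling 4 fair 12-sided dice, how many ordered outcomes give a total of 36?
Coefficient of x^36 in (x + x² + ... + x^12)^4. By inclusion-exclusion on dice exceeding 12: Σ_j (-1)^j C(4,j)·C(36-1-12j, 3) = C(4,0)·C(35,3) - C(4,1)·C(23,3) + C(4,2)·C(11,3) = 1·6545 - 4·1771 + 6·165 = 451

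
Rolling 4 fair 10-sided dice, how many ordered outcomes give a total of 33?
Coefficient of x^33 in (x + x² + ... + x^10)^4. By inclusion-exclusion on dice exceeding 10: Σ_j (-1)^j C(4,j)·C(33-1-10j, 3) = C(4,0)·C(32,3) - C(4,1)·C(22,3) + C(4,2)·C(12,3) = 1·4960 - 4·1540 + 6·220 = 120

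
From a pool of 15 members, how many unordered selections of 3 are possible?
C(15,3) = 15!/(3!×12!) = 455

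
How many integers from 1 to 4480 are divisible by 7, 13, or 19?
⌊4480/7⌋+⌊4480/13⌋+⌊4480/19⌋ - ⌊4480/91⌋-⌊4480/133⌋-⌊4480/247⌋ + ⌊4480/1729⌋ = 640+344+235 - 49-33-18 + 2 = 1121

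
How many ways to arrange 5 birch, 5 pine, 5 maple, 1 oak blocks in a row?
16! / (5! × 5! × 5! × 1!) = 12108096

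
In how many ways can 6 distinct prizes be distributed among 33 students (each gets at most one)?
P(33,6) = 33!/(33-6)! = 797448960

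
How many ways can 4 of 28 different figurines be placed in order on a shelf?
P(28,4) = 28!/(28-4)! = 491400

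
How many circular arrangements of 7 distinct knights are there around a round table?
Circular: fix one position, arrange the rest. (7-1)! = 720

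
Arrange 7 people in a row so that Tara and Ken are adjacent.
Treat as block: (7-1)! × 2! = 720 × 2 = 1440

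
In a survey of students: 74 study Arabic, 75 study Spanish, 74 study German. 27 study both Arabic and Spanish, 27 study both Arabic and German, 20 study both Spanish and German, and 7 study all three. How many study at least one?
|A∪B∪C| = 74+75+74-27-27-20+7 = 156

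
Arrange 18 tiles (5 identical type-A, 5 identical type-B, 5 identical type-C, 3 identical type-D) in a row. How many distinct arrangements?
18! / (5! × 5! × 5! × 3!) = 617512896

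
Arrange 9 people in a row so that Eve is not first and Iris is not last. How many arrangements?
By inclusion-exclusion: 9! - 2×(9-1)! + (9-2)! = 362880 - 80640 + 5040 = 287280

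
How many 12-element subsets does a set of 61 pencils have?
C(61,12) = 61!/(12!×49!) = 1742058970275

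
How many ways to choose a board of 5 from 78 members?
C(78,5) = 78!/(5!×73!) = 21111090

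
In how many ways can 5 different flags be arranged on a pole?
5! = 120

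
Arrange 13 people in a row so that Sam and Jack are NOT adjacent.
Total - adjacent = 13! - (13-1)!×2 = 6227020800 - 958003200 = 5269017600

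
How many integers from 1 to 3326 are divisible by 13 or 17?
⌊3326/13⌋ + ⌊3326/17⌋ - ⌊3326/221⌋ = 255 + 195 - 15 = 435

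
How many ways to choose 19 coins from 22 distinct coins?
C(22,19) = 22!/(19!×3!) = 1540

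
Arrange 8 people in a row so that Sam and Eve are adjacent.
Treat as block: (8-1)! × 2! = 5040 × 2 = 10080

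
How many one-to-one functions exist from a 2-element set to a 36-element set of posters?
P(36,2) = 36!/(36-2)! = 1260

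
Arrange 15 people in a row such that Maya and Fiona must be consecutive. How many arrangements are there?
Treat the 2 as one block: (15-2+1)! × 2! = 87178291200 × 2 = 174356582400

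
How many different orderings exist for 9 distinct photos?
9! = 362880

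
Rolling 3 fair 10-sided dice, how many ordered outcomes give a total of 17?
Coefficient of x^17 in (x + x² + ... + x^10)^3. By inclusion-exclusion on dice exceeding 10: Σ_j (-1)^j C(3,j)·C(17-1-10j, 2) = C(3,0)·C(16,2) - C(3,1)·C(6,2) = 1·120 - 3·15 = 75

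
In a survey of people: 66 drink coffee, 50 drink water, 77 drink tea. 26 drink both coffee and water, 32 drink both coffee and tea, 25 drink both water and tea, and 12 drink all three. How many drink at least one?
|A∪B∪C| = 66+50+77-26-32-25+12 = 122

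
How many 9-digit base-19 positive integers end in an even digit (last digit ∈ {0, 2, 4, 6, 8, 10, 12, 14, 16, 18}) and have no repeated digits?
Last∈{0,2,4,6,8,10,12,14,16,18}. Last=0: 1764322560. Last nonzero: 9×17×P(17,7) = 14996741760. Total = 16761064320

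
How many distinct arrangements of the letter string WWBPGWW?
7! / (1! × 1! × 1! × 4!) = 210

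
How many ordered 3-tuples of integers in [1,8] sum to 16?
Coefficient of x^16 in (x + x² + ... + x^8)^3. By inclusion-exclusion on dice exceeding 8: Σ_j (-1)^j C(3,j)·C(16-1-8j, 2) = C(3,0)·C(15,2) - C(3,1)·C(7,2) = 1·105 - 3·21 = 42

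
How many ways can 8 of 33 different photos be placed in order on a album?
P(33,8) = 33!/(33-8)! = 559809169920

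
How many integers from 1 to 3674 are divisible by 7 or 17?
⌊3674/7⌋ + ⌊3674/17⌋ - ⌊3674/119⌋ = 524 + 216 - 30 = 710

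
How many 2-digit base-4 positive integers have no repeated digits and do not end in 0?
Last digit: 3 nonzero choices. First digit: 2 (nonzero, ≠last). Middle 0: P(2,0) = 1. Total = 6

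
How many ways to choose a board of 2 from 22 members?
C(22,2) = 22!/(2!×20!) = 231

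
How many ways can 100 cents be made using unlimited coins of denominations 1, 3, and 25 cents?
Coefficient of x^100 in 1/(1-x^1) · 1/(1-x^3) · 1/(1-x^25). Case on j = number of 25-cent coins (j = 0..4); remainder r = 100 - 25j is made from {1,3} in ⌊r/3⌋+1 ways. r = 100, 75, 50, 25, 0 → 34 + 26 + 17 + 9 + 1 = 87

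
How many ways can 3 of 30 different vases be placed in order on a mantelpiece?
P(30,3) = 30!/(30-3)! = 24360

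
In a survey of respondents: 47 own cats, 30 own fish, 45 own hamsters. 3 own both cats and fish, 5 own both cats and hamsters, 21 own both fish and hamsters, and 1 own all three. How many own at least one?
|A∪B∪C| = 47+30+45-3-5-21+1 = 94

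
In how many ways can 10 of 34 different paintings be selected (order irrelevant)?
C(34,10) = 34!/(10!×24!) = 131128140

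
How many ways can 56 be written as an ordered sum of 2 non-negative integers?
C(56+2-1, 2-1) = C(57, 1) = 57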